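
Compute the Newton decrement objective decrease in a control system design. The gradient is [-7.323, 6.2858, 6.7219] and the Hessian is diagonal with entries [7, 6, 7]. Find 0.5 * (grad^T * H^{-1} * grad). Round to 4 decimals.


Step 1: H is diagonal, so H^(-1) * g = [-1.0461, 1.0476, 0.9603].
Step 2: g^T H^(-1) g = sum_i g_i^2 / H_ii
  = (-7.323)^2/7 + (6.2858)^2/6 + (6.7219)^2/7
  = 7.6609 + 6.5852 + 6.4548 = 20.701
Step 3: Objective decrease = 0.5 * g^T H^(-1) g = 10.3505


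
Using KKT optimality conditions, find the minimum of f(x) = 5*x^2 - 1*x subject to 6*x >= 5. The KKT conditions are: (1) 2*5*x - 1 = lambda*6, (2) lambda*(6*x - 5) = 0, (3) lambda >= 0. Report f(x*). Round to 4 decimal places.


Step 1: Try lambda = 0 (constraint inactive).
x_unc = 1/(2*5) = 0.1
Check: 6*0.1 = 0.6 < 5 -- violated!
Step 2: Constraint must be active: 6*x = 5
x* = 5/6 = 0.8333 (rounded; the exact value 5/6 is used below)
lambda = (2*5*(5/6) - 1)/6 = 1.2222
Step 3: Compute optimal value.
f(x*) = 5*(5/6)^2 - 1*(5/6) = 2.6389


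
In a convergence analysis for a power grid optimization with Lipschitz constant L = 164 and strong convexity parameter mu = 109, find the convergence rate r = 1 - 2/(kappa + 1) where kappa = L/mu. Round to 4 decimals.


Step 1: Compute the condition number.
kappa = L/mu = 164/109 = 1.5046
Step 2: Compute the convergence rate.
r = 1 - 2/(kappa + 1) = 1 - 2*mu/(L + mu) = (L - mu)/(L + mu) = 55/273 = 0.2015


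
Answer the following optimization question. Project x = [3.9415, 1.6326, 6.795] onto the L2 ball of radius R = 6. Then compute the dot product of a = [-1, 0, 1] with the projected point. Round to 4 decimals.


Step 1: Compute ||x|| (intermediates to 6 decimals).
||x|| = sqrt(3.9415^2 + 1.6326^2 + 6.795^2) = 8.023268
Step 2: Project.
Since ||x|| > R, scale = R/||x|| = 6/8.023268 = 0.747825, proj(x) = scale * x
proj(x) = [2.947552, 1.220899, 5.081471]
Step 3: Dot product.
a^T * proj(x) = -1*2.947552 + 0*1.220899 + 1*5.081471 = 2.1339


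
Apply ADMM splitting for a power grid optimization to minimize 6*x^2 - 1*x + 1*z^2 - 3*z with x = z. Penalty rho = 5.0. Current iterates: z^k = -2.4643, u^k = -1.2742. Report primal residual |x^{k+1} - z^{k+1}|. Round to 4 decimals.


ADMM iteration with rho = 5.0, z^k = -2.4643, u^k = -1.2742
Step 1: x-update.
Minimize 6*x^2 - 1*x + (5.0/2)*(x + 2.4643 - 1.2742)^2
FOC: (2*6 + 5.0)*x = 1 + 5.0*(-2.4643 + 1.2742)
x^{k+1} = -0.2912
Step 2: z-update.
Minimize 1*z^2 - 3*z + (5.0/2)*(-0.2912 - z - 1.2742)^2
FOC: (2*1 + 5.0)*z = 3 + 5.0*(-0.2912 - 1.2742)
z^{k+1} = -0.6896
Step 3: u-update.
u^{k+1} = -1.2742 - 0.2912 + 0.6896 = -0.8758
Step 4: Primal residual = |-0.2912 + 0.6896| = 0.3984


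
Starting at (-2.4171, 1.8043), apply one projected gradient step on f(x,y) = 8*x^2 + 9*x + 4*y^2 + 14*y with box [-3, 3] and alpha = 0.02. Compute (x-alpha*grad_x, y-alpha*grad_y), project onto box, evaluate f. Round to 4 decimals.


Step 1: Compute gradient at (-2.4171, 1.8043).
grad_x = 2*8*-2.4171 + 9 = -29.6736
grad_y = 2*4*1.8043 + 14 = 28.4344
Step 2: Gradient step.
x_raw = -2.4171 - 0.02*-29.6736 = -1.8236
y_raw = 1.8043 - 0.02*28.4344 = 1.2356
Step 3: Project onto [-3, 3].
x_proj = clip(-1.8236) = -1.8236
y_proj = clip(1.2356) = 1.2356
Step 4: Evaluate f.
f(-1.8236, 1.2356) = 33.5978


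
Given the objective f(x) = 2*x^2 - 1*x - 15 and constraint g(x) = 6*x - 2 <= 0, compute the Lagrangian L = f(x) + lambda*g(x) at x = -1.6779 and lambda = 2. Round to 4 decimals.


Step 1: Evaluate f(x).
f(-1.6779) = 2*(-1.6779)^2 - 1*(-1.6779) - 15 = -7.6914
Step 2: Evaluate g(x).
g(-1.6779) = 6*-1.6779 - 2 = -12.0674
Step 3: Compute Lagrangian.
L = -7.6914 + 2*-12.0674 = -31.8262


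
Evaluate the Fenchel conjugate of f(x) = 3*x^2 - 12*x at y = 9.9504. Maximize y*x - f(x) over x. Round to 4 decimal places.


f*(y) = sup_x {y*x - a*x^2 - b*x} = sup_x {(y-b)*x - a*x^2}
FOC: (y - b) - 2a*x = 0 => x* = (y - b)/(2a)
x* = (9.9504 + 12)/(2*3) = 3.6584
f*(9.9504) = (y-b)^2/(4a) = (9.9504 + 12)^2/(4*3)
= 481.8201/12 = 40.1517


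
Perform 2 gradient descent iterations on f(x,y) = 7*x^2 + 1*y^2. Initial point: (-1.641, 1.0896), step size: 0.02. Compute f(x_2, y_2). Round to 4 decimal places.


Gradient descent on f(x,y) = 7*x^2 + 1*y^2.
Starting point: (-1.641, 1.0896), alpha = 0.02
Step 1: grad_x = 2*7*-1.641 = -22.974, grad_y = 2*1*1.0896 = 2.1792
  x_1 = -1.641 - 0.02*-22.974 = -1.1815
  y_1 = 1.0896 - 0.02*2.1792 = 1.046
Step 2: grad_x = 2*7*-1.1815 = -16.5413, grad_y = 2*1*1.046 = 2.092
  x_2 = -1.1815 - 0.02*-16.5413 = -0.8507
  y_2 = 1.046 - 0.02*2.092 = 1.0042
f(-0.8507, 1.0042) = 7*(-0.8507)^2 + 1*1.0042^2 = 6.0741


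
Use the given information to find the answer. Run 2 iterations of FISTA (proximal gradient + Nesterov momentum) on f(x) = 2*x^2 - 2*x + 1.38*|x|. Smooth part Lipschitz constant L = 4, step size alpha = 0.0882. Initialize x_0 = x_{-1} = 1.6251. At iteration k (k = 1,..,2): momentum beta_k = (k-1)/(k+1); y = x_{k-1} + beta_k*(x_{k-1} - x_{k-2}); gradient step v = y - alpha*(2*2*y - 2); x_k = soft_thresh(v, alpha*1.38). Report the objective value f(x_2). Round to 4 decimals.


FISTA on f(x) = 2*x^2 - 2*x + 1.38*|x|
L = 4, alpha = 0.0882
Iteration 1: beta = 0.0, y = 1.6251 + 0.0*(1.6251 - 1.6251) = 1.6251
  grad(y) = 4.5004, v = y - alpha*grad = 1.2282
  prox(v) = soft_thresh(1.2282, 0.1217) = 1.1064
Iteration 2: beta = 0.3333, y = 1.1064 + 0.3333*(1.1064 - 1.6251) = 0.9336
  grad(y) = 1.7343, v = y - alpha*grad = 0.7806
  prox(v) = soft_thresh(0.7806, 0.1217) = 0.6589
f(x_2) = 2*0.6589^2 - 2*0.6589 + 1.38*|0.6589| = 0.4598


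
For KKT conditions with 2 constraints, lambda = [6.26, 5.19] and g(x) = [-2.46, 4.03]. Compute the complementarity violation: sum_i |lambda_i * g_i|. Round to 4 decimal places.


KKT complementary slackness check:
lambda_1 * g_1 = 6.26 * -2.46 = -15.3996
lambda_2 * g_2 = 5.19 * 4.03 = 20.9157
Total violation = 15.3996 + 20.9157 = 36.3153


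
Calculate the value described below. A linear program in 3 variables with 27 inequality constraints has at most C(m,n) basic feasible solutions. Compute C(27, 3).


Each vertex corresponds to some choice of n active constraints out of m, so the number of vertices is at most C(m, n) = m! / (n!(m-n)!).
m = 27, n = 3
Numerator: 27 * 26 * 25
Denominator: 3! = 6
C(27, 3) = 2925


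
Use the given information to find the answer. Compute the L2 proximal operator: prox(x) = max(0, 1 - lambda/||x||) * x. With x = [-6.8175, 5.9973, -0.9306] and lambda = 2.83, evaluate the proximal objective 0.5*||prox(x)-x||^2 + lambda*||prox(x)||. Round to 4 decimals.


Step 1: Compute ||x||.
||x|| = 9.1275
Step 2: Compute scaling factor.
scale = max(0, 1 - 2.83/9.1275) = 0.6899
Step 3: prox(x) = [-4.7037, 4.1378, -0.6421]
||prox(x)|| = 6.2975
Step 4: Proximal objective.
0.5*||prox-x||^2 = 4.0045
lambda*||prox|| = 17.8219
Total = 21.8265


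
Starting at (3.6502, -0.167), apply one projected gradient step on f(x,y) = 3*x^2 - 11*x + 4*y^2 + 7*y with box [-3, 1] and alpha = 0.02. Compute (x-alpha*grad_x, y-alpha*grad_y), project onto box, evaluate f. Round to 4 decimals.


Step 1: Compute gradient at (3.6502, -0.167).
grad_x = 2*3*3.6502 - 11 = 10.9012
grad_y = 2*4*-0.167 + 7 = 5.664
Step 2: Gradient step.
x_raw = 3.6502 - 0.02*10.9012 = 3.4322
y_raw = -0.167 - 0.02*5.664 = -0.2803
Step 3: Project onto [-3, 1].
x_proj = clip(3.4322) = 1.0
y_proj = clip(-0.2803) = -0.2803
Step 4: Evaluate f.
f(1.0, -0.2803) = -9.6477


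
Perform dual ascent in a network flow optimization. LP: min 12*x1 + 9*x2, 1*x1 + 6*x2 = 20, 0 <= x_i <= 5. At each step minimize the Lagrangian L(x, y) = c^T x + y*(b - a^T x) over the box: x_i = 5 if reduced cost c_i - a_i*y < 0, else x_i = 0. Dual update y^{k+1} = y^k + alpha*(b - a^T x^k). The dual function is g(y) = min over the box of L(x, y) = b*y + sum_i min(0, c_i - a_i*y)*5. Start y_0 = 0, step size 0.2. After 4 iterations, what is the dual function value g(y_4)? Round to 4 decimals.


Dual ascent for LP: min 12*x1 + 9*x2, 1*x1 + 6*x2 = 20, 0 <= x_i <= 5
Step 1: y^k = 0.0, reduced costs: (12.0, 9.0)
  x^k = (0.0, 0.0), subgradient = b - a^T x = 20.0
  y^{k+1} = 0.0 + 0.2*20.0 = 4.0
Step 2: y^k = 4.0, reduced costs: (8.0, -15.0)
  x^k = (0.0, 5.0), subgradient = b - a^T x = -10.0
  y^{k+1} = 4.0 + 0.2*-10.0 = 2.0
Step 3: y^k = 2.0, reduced costs: (10.0, -3.0)
  x^k = (0.0, 5.0), subgradient = b - a^T x = -10.0
  y^{k+1} = 2.0 + 0.2*-10.0 = 0.0
Step 4: y^k = 0.0, reduced costs: (12.0, 9.0)
  x^k = (0.0, 0.0), subgradient = b - a^T x = 20.0
  y^{k+1} = 0.0 + 0.2*20.0 = 4.0
Dual objective at y_4 = 4.0: reduced costs (8.0, -15.0), box minimizer x = (0.0, 5.0)
g(y_4) = b*y + (c1 - a1*y)*x1 + (c2 - a2*y)*x2 = 20*4.0 + 8.0*0.0 + (-15.0)*5.0 = 80.0 + 0.0 - 75.0 = 5.0


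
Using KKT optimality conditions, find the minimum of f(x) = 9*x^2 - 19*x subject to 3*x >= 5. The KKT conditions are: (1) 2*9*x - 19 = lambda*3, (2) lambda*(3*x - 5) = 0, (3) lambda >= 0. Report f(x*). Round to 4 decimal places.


Step 1: Try lambda = 0 (constraint inactive).
x_unc = 19/(2*9) = 1.0556
Check: 3*1.0556 = 3.1668 < 5 -- violated!
Step 2: Constraint must be active: 3*x = 5
x* = 5/3 = 1.6667 (rounded; the exact value 5/3 is used below)
lambda = (2*9*(5/3) - 19)/3 = 3.6667
Step 3: Compute optimal value.
f(x*) = 9*(5/3)^2 - 19*(5/3) = -6.6667


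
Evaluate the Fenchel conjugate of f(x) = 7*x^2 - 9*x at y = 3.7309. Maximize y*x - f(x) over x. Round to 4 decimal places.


f*(y) = sup_x {y*x - a*x^2 - b*x} = sup_x {(y-b)*x - a*x^2}
FOC: (y - b) - 2a*x = 0 => x* = (y - b)/(2a)
x* = (3.7309 + 9)/(2*7) = 0.9094
f*(3.7309) = (y-b)^2/(4a) = (3.7309 + 9)^2/(4*7)
= 162.0758/28 = 5.7884


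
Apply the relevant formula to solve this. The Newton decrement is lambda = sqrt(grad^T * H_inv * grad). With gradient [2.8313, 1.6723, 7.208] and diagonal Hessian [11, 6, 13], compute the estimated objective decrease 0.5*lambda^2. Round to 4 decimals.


Step 1: H is diagonal, so H^(-1) * g = [0.2574, 0.2787, 0.5545].
Step 2: g^T H^(-1) g = sum_i g_i^2 / H_ii
  = (2.8313)^2/11 + (1.6723)^2/6 + (7.208)^2/13
  = 0.7288 + 0.4661 + 3.9966 = 5.1914
Step 3: Objective decrease = 0.5 * g^T H^(-1) g = 2.5957


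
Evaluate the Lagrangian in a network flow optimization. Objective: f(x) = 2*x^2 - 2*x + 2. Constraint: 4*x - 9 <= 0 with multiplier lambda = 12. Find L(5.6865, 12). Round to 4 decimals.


Step 1: Evaluate f(x).
f(5.6865) = 2*5.6865^2 - 2*5.6865 + 2 = 55.2996
Step 2: Evaluate g(x).
g(5.6865) = 4*5.6865 - 9 = 13.746
Step 3: Compute Lagrangian.
L = 55.2996 + 12*13.746 = 220.2516


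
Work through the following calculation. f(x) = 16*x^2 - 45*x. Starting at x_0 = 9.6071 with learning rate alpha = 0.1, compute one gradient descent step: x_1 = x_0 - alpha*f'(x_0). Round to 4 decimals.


We compute the gradient at x_0 and apply the update.
f'(x) = 32*x - 45
f'(9.6071) = 32*9.6071 - 45 = 262.4272
x_1 = 9.6071 - 0.1*262.4272 = -16.6356


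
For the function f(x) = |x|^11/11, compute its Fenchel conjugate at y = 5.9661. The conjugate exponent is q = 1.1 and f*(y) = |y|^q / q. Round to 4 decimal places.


The conjugate exponent q satisfies 1/p + 1/q = 1.
p = 11, so q = 11/(11 - 1) = 1.1
|y|^q = 5.9661^1.1 = 7.1328
f*(5.9661) = 7.1328 / 1.1 = 6.4844


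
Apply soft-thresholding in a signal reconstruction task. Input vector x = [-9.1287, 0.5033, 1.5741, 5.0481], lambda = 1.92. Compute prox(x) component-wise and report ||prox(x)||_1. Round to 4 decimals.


Soft-thresholding with lambda = 1.92:
prox(-9.1287) = sign(-9.1287)*max(|-9.1287| - 1.92, 0) = -7.2087
prox(0.5033) = sign(0.5033)*max(|0.5033| - 1.92, 0) = 0.0
prox(1.5741) = sign(1.5741)*max(|1.5741| - 1.92, 0) = 0.0
prox(5.0481) = sign(5.0481)*max(|5.0481| - 1.92, 0) = 3.1281
prox(x) = [-7.2087, 0.0, 0.0, 3.1281]
||prox(x)||_1 = 7.2087 + 0.0 + 0.0 + 3.1281 = 10.3368


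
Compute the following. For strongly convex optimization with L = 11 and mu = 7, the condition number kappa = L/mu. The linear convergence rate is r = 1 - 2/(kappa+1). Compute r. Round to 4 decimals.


Step 1: Compute the condition number.
kappa = L/mu = 11/7 = 1.5714
Step 2: Compute the convergence rate.
r = 1 - 2/(kappa + 1) = 1 - 2*mu/(L + mu) = (L - mu)/(L + mu) = 4/18 = 0.2222


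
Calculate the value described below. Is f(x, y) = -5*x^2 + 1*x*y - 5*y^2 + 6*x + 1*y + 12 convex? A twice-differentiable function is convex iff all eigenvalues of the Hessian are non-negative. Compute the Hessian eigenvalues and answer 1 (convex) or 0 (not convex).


The Hessian of f(x,y) = -5*x^2 + 1*x*y - 5*y^2 + 6*x + 1*y + 12 is:
H = [[-10, 1], [1, -10]]
Trace = -10 - 10 = -20
Determinant = -10*-10 - (1)^2 = 99
Discriminant = (-20)^2 - 4*99 = 4.0
Eigenvalues: lambda_1 = -11.0, lambda_2 = -9.0
The function is not convex.

0


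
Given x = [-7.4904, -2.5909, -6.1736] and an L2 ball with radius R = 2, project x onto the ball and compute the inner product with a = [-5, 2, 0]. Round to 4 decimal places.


Step 1: Compute ||x|| (intermediates to 6 decimals).
||x|| = sqrt((-7.4904)^2 + (-2.5909)^2 + (-6.1736)^2) = 10.046501
Step 2: Project.
Since ||x|| > R, scale = R/||x|| = 2/10.046501 = 0.199074, proj(x) = scale * x
proj(x) = [-1.491144, -0.515781, -1.229003]
Step 3: Dot product.
a^T * proj(x) = -5*(-1.491144) + 2*(-0.515781) + 0*(-1.229003) = 6.4242


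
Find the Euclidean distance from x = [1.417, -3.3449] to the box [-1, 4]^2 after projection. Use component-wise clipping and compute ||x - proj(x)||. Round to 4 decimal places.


Project each component onto [-1, 4].
clip(1.417) = 1.417, clip(-3.3449) = -1.0
Projection = [1.417, -1.0]
Squared diffs: [0.0, 5.4986]
Distance = sqrt(5.4986) = 2.3449


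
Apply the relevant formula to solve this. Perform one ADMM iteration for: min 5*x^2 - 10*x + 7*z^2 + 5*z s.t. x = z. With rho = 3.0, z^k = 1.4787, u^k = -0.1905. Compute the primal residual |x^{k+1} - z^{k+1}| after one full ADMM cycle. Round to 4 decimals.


ADMM iteration with rho = 3.0, z^k = 1.4787, u^k = -0.1905
Step 1: x-update.
Minimize 5*x^2 - 10*x + (3.0/2)*(x - 1.4787 - 0.1905)^2
FOC: (2*5 + 3.0)*x = 10 + 3.0*(1.4787 + 0.1905)
x^{k+1} = 1.1544
Step 2: z-update.
Minimize 7*z^2 + 5*z + (3.0/2)*(1.1544 - z - 0.1905)^2
FOC: (2*7 + 3.0)*z = -5 + 3.0*(1.1544 - 0.1905)
z^{k+1} = -0.124
Step 3: u-update.
u^{k+1} = -0.1905 + 1.1544 + 0.124 = 1.0879
Step 4: Primal residual = |1.1544 + 0.124| = 1.2784


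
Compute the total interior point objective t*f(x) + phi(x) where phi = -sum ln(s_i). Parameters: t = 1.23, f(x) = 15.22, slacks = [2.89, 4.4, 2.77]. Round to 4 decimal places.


Step 1: Compute log-barrier.
ln values: [1.0613, 1.4816, 1.0188]
phi = -(1.0613 + 1.4816 + 1.0188) = -3.5617
Step 2: Compute augmented objective.
t*f(x) = 1.23*15.22 = 18.7206
Total = 18.7206 - 3.5617 = 15.1589


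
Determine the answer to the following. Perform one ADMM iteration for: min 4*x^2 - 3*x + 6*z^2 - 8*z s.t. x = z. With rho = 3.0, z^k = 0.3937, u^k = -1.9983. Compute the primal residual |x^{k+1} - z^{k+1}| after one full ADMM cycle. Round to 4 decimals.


ADMM iteration with rho = 3.0, z^k = 0.3937, u^k = -1.9983
Step 1: x-update.
Minimize 4*x^2 - 3*x + (3.0/2)*(x - 0.3937 - 1.9983)^2
FOC: (2*4 + 3.0)*x = 3 + 3.0*(0.3937 + 1.9983)
x^{k+1} = 0.9251
Step 2: z-update.
Minimize 6*z^2 - 8*z + (3.0/2)*(0.9251 - z - 1.9983)^2
FOC: (2*6 + 3.0)*z = 8 + 3.0*(0.9251 - 1.9983)
z^{k+1} = 0.3187
Step 3: u-update.
u^{k+1} = -1.9983 + 0.9251 - 0.3187 = -1.3919
Step 4: Primal residual = |0.9251 - 0.3187| = 0.6064


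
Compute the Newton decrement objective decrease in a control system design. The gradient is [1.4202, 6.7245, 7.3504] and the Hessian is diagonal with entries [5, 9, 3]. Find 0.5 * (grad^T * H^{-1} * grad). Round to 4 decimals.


Step 1: H is diagonal, so H^(-1) * g = [0.284, 0.7472, 2.4501].
Step 2: g^T H^(-1) g = sum_i g_i^2 / H_ii
  = (1.4202)^2/5 + (6.7245)^2/9 + (7.3504)^2/3
  = 0.4034 + 5.0243 + 18.0095 = 23.4372
Step 3: Objective decrease = 0.5 * g^T H^(-1) g = 11.7186


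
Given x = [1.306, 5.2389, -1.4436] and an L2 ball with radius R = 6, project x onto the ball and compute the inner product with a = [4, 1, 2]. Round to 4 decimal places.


Step 1: Compute ||x|| (intermediates to 6 decimals).
||x|| = sqrt(1.306^2 + 5.2389^2 + (-1.4436)^2) = 5.58889
Step 2: Project.
Since ||x|| <= R, proj = x (no scaling needed).
proj(x) = [1.306, 5.2389, -1.4436]
Step 3: Dot product.
a^T * proj(x) = 4*1.306 + 1*5.2389 + 2*(-1.4436) = 7.5757


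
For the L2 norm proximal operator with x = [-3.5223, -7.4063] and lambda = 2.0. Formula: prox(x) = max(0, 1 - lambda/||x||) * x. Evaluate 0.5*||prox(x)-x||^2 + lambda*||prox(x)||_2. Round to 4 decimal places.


Step 1: Compute ||x||.
||x|| = 8.2012
Step 2: Compute scaling factor.
scale = max(0, 1 - 2.0/8.2012) = 0.7561
Step 3: prox(x) = [-2.6633, -5.6002]
||prox(x)|| = 6.2012
Step 4: Proximal objective.
0.5*||prox-x||^2 = 2.0
lambda*||prox|| = 12.4024
Total = 14.4024


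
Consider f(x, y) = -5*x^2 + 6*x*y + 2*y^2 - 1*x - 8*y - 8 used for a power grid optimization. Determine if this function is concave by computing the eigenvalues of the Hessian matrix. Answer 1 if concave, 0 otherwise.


The Hessian of f(x,y) = -5*x^2 + 6*x*y + 2*y^2 - 1*x - 8*y - 8 is:
H = [[-10, 6], [6, 4]]
Trace = -10 + 4 = -6
Determinant = -10*4 - (6)^2 = -76
Discriminant = (-6)^2 - 4*-76 = 340.0
Eigenvalues: lambda_1 = -12.2195, lambda_2 = 6.2195
The function is not concave.

0


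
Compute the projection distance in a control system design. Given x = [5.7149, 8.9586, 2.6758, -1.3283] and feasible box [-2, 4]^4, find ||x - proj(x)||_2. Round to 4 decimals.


Project each component onto [-2, 4].
clip(5.7149) = 4.0, clip(8.9586) = 4.0, clip(2.6758) = 2.6758, clip(-1.3283) = -1.3283
Projection = [4.0, 4.0, 2.6758, -1.3283]
Squared diffs: [2.9409, 24.5877, 0.0, 0.0]
Distance = sqrt(27.5286) = 5.2468


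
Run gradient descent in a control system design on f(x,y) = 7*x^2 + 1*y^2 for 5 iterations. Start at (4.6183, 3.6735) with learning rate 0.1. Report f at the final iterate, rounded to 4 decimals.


Gradient descent on f(x,y) = 7*x^2 + 1*y^2.
Starting point: (4.6183, 3.6735), alpha = 0.1
Step 1: grad_x = 2*7*4.6183 = 64.6562, grad_y = 2*1*3.6735 = 7.347
  x_1 = 4.6183 - 0.1*64.6562 = -1.8473
  y_1 = 3.6735 - 0.1*7.347 = 2.9388
Step 2: grad_x = 2*7*-1.8473 = -25.8625, grad_y = 2*1*2.9388 = 5.8776
  x_2 = -1.8473 - 0.1*-25.8625 = 0.7389
  y_2 = 2.9388 - 0.1*5.8776 = 2.351
Step 3: grad_x = 2*7*0.7389 = 10.345, grad_y = 2*1*2.351 = 4.7021
  x_3 = 0.7389 - 0.1*10.345 = -0.2956
  y_3 = 2.351 - 0.1*4.7021 = 1.8808
Step 4: grad_x = 2*7*-0.2956 = -4.138, grad_y = 2*1*1.8808 = 3.7617
  x_4 = -0.2956 - 0.1*-4.138 = 0.1182
  y_4 = 1.8808 - 0.1*3.7617 = 1.5047
Step 5: grad_x = 2*7*0.1182 = 1.6552, grad_y = 2*1*1.5047 = 3.0093
  x_5 = 0.1182 - 0.1*1.6552 = -0.0473
  y_5 = 1.5047 - 0.1*3.0093 = 1.2037
f(-0.0473, 1.2037) = 7*(-0.0473)^2 + 1*1.2037^2 = 1.4646


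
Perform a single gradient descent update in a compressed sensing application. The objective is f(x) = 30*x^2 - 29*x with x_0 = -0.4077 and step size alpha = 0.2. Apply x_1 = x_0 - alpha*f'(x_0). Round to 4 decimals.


We compute the gradient at x_0 and apply the update.
f'(x) = 60*x - 29
f'(-0.4077) = 60*-0.4077 - 29 = -53.462
x_1 = -0.4077 - 0.2*-53.462 = 10.2847


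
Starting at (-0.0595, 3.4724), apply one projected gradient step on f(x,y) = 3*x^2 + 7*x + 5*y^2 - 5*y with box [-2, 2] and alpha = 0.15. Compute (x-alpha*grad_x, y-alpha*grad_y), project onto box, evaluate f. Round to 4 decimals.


Step 1: Compute gradient at (-0.0595, 3.4724).
grad_x = 2*3*-0.0595 + 7 = 6.643
grad_y = 2*5*3.4724 - 5 = 29.724
Step 2: Gradient step.
x_raw = -0.0595 - 0.15*6.643 = -1.056
y_raw = 3.4724 - 0.15*29.724 = -0.9862
Step 3: Project onto [-2, 2].
x_proj = clip(-1.056) = -1.056
y_proj = clip(-0.9862) = -0.9862
Step 4: Evaluate f.
f(-1.056, -0.9862) = 5.7474


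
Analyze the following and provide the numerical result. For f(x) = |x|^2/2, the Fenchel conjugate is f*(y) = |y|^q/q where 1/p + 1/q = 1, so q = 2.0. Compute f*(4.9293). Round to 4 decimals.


The conjugate exponent q satisfies 1/p + 1/q = 1.
p = 2, so q = 2/(2 - 1) = 2.0
|y|^q = 4.9293^2.0 = 24.298
f*(4.9293) = 24.298 / 2.0 = 12.149


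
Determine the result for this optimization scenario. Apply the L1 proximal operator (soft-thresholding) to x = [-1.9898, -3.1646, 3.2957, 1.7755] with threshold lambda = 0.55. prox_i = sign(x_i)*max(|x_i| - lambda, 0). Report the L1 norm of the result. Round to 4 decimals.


Soft-thresholding with lambda = 0.55:
prox(-1.9898) = sign(-1.9898)*max(|-1.9898| - 0.55, 0) = -1.4398
prox(-3.1646) = sign(-3.1646)*max(|-3.1646| - 0.55, 0) = -2.6146
prox(3.2957) = sign(3.2957)*max(|3.2957| - 0.55, 0) = 2.7457
prox(1.7755) = sign(1.7755)*max(|1.7755| - 0.55, 0) = 1.2255
prox(x) = [-1.4398, -2.6146, 2.7457, 1.2255]
||prox(x)||_1 = 1.4398 + 2.6146 + 2.7457 + 1.2255 = 8.0256


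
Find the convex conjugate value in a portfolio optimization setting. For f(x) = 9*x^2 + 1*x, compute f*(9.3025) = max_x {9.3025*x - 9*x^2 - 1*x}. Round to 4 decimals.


f*(y) = sup_x {y*x - a*x^2 - b*x} = sup_x {(y-b)*x - a*x^2}
FOC: (y - b) - 2a*x = 0 => x* = (y - b)/(2a)
x* = (9.3025 - 1)/(2*9) = 0.4613
f*(9.3025) = (y-b)^2/(4a) = (9.3025 - 1)^2/(4*9)
= 68.9315/36 = 1.9148


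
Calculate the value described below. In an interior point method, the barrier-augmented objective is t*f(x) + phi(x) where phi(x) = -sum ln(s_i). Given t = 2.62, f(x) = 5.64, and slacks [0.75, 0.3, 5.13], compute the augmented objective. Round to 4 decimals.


Step 1: Compute log-barrier.
ln values: [-0.2877, -1.204, 1.6351]
phi = -(-0.2877 - 1.204 + 1.6351) = -0.1435
Step 2: Compute augmented objective.
t*f(x) = 2.62*5.64 = 14.7768
Total = 14.7768 - 0.1435 = 14.6333


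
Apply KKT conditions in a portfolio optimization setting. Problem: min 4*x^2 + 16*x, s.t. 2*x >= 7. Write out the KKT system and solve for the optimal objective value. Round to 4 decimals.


Step 1: Try lambda = 0 (constraint inactive).
x_unc = -16/(2*4) = -2.0
Check: 2*-2.0 = -4.0 < 7 -- violated!
Step 2: Constraint must be active: 2*x = 7
x* = 7/2 = 3.5
lambda = (2*4*3.5 + 16)/2 = 22.0
Step 3: Compute optimal value.
f(x*) = 4*3.5^2 + 16*3.5 = 105.0


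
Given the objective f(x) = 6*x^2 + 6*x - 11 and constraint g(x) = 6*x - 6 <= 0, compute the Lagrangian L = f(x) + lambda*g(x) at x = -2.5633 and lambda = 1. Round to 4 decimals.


Step 1: Evaluate f(x).
f(-2.5633) = 6*(-2.5633)^2 + 6*(-2.5633) - 11 = 13.0432
Step 2: Evaluate g(x).
g(-2.5633) = 6*-2.5633 - 6 = -21.3798
Step 3: Compute Lagrangian.
L = 13.0432 + 1*-21.3798 = -8.3366


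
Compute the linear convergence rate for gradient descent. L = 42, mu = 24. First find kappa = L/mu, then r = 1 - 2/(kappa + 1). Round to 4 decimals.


Step 1: Compute the condition number.
kappa = L/mu = 42/24 = 1.75
Step 2: Compute the convergence rate.
r = 1 - 2/(kappa + 1) = 1 - 2*mu/(L + mu) = (L - mu)/(L + mu) = 18/66 = 0.2727


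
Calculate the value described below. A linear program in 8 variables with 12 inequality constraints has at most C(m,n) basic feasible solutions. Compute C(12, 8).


Each vertex corresponds to some choice of n active constraints out of m, so the number of vertices is at most C(m, n) = m! / (n!(m-n)!).
m = 12, n = 8
Numerator: 12 * 11 * 10 * 9 * 8 * 7 * 6 * 5
Denominator: 8! = 40320
C(12, 8) = 495


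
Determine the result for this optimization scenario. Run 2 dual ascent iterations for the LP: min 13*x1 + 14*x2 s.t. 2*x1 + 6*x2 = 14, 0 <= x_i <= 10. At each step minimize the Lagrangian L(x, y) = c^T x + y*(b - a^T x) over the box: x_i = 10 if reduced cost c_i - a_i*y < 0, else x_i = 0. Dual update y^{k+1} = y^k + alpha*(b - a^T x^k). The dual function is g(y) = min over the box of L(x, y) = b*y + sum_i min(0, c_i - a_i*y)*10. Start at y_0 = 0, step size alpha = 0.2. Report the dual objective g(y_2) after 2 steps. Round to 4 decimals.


Dual ascent for LP: min 13*x1 + 14*x2, 2*x1 + 6*x2 = 14, 0 <= x_i <= 10
Step 1: y^k = 0.0, reduced costs: (13.0, 14.0)
  x^k = (0.0, 0.0), subgradient = b - a^T x = 14.0
  y^{k+1} = 0.0 + 0.2*14.0 = 2.8
Step 2: y^k = 2.8, reduced costs: (7.4, -2.8)
  x^k = (0.0, 10.0), subgradient = b - a^T x = -46.0
  y^{k+1} = 2.8 + 0.2*-46.0 = -6.4
Dual objective at y_2 = -6.4: reduced costs (25.8, 52.4), box minimizer x = (0.0, 0.0)
g(y_2) = b*y + (c1 - a1*y)*x1 + (c2 - a2*y)*x2 = 14*(-6.4) + 25.8*0.0 + 52.4*0.0 = -89.6 + 0.0 + 0.0 = -89.6


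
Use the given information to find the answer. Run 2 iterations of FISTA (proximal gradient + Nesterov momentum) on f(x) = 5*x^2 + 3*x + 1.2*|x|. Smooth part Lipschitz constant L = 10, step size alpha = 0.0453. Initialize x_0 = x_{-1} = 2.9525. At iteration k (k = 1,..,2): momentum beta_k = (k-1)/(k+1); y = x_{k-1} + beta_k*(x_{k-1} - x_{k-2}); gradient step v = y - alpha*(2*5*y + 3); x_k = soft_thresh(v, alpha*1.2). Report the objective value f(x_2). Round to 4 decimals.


FISTA on f(x) = 5*x^2 + 3*x + 1.2*|x|
L = 10, alpha = 0.0453
Iteration 1: beta = 0.0, y = 2.9525 + 0.0*(2.9525 - 2.9525) = 2.9525
  grad(y) = 32.525, v = y - alpha*grad = 1.4791
  prox(v) = soft_thresh(1.4791, 0.0544) = 1.4248
Iteration 2: beta = 0.3333, y = 1.4248 + 0.3333*(1.4248 - 2.9525) = 0.9155
  grad(y) = 12.1551, v = y - alpha*grad = 0.3649
  prox(v) = soft_thresh(0.3649, 0.0544) = 0.3105
f(x_2) = 5*0.3105^2 + 3*0.3105 + 1.2*|0.3105| = 1.7863


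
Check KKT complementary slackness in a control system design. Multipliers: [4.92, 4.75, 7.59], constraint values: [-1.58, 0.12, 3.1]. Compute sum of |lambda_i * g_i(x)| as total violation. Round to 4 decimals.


KKT complementary slackness check:
lambda_1 * g_1 = 4.92 * -1.58 = -7.7736
lambda_2 * g_2 = 4.75 * 0.12 = 0.57
lambda_3 * g_3 = 7.59 * 3.1 = 23.529
Total violation = 7.7736 + 0.57 + 23.529 = 31.8726


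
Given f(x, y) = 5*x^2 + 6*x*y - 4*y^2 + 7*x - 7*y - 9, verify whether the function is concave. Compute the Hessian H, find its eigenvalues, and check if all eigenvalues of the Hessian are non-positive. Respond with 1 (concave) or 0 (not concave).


The Hessian of f(x,y) = 5*x^2 + 6*x*y - 4*y^2 + 7*x - 7*y - 9 is:
H = [[10, 6], [6, -8]]
Trace = 10 - 8 = 2
Determinant = 10*-8 - (6)^2 = -116
Discriminant = (2)^2 - 4*-116 = 468.0
Eigenvalues: lambda_1 = -9.8167, lambda_2 = 11.8167
The function is not concave.

0


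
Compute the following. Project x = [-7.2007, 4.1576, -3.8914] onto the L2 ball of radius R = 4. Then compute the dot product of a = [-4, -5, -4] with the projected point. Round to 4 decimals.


Step 1: Compute ||x|| (intermediates to 6 decimals).
||x|| = sqrt((-7.2007)^2 + 4.1576^2 + (-3.8914)^2) = 9.180344
Step 2: Project.
Since ||x|| > R, scale = R/||x|| = 4/9.180344 = 0.435714, proj(x) = scale * x
proj(x) = [-3.137446, 1.811525, -1.695537]
Step 3: Dot product.
a^T * proj(x) = -4*(-3.137446) - 5*1.811525 - 4*(-1.695537) = 10.2743


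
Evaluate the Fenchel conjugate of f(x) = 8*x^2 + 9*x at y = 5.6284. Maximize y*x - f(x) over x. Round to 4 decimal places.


f*(y) = sup_x {y*x - a*x^2 - b*x} = sup_x {(y-b)*x - a*x^2}
FOC: (y - b) - 2a*x = 0 => x* = (y - b)/(2a)
x* = (5.6284 - 9)/(2*8) = -0.2107
f*(5.6284) = (y-b)^2/(4a) = (5.6284 - 9)^2/(4*8)
= 11.3677/32 = 0.3552


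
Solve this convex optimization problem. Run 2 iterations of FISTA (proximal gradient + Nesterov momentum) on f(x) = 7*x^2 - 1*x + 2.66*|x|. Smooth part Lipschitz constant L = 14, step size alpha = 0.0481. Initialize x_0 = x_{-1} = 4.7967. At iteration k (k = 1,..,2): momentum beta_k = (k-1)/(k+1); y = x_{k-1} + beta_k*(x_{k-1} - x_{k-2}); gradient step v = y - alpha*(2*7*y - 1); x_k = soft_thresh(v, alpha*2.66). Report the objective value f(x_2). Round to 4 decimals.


FISTA on f(x) = 7*x^2 - 1*x + 2.66*|x|
L = 14, alpha = 0.0481
Iteration 1: beta = 0.0, y = 4.7967 + 0.0*(4.7967 - 4.7967) = 4.7967
  grad(y) = 66.1538, v = y - alpha*grad = 1.6147
  prox(v) = soft_thresh(1.6147, 0.1279) = 1.4868
Iteration 2: beta = 0.3333, y = 1.4868 + 0.3333*(1.4868 - 4.7967) = 0.3834
  grad(y) = 4.3682, v = y - alpha*grad = 0.1733
  prox(v) = soft_thresh(0.1733, 0.1279) = 0.0454
f(x_2) = 7*0.0454^2 - 1*0.0454 + 2.66*|0.0454| = 0.0898


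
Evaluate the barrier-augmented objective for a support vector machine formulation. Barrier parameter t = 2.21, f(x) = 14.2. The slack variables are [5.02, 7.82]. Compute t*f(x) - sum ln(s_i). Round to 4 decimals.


Step 1: Compute log-barrier.
ln values: [1.6134, 2.0567]
phi = -(1.6134 + 2.0567) = -3.6701
Step 2: Compute augmented objective.
t*f(x) = 2.21*14.2 = 31.382
Total = 31.382 - 3.6701 = 27.7119


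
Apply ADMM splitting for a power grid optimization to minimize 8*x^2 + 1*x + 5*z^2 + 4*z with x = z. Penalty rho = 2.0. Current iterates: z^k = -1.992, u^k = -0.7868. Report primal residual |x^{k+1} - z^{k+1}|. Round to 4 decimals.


ADMM iteration with rho = 2.0, z^k = -1.992, u^k = -0.7868
Step 1: x-update.
Minimize 8*x^2 + 1*x + (2.0/2)*(x + 1.992 - 0.7868)^2
FOC: (2*8 + 2.0)*x = -1 + 2.0*(-1.992 + 0.7868)
x^{k+1} = -0.1895
Step 2: z-update.
Minimize 5*z^2 + 4*z + (2.0/2)*(-0.1895 - z - 0.7868)^2
FOC: (2*5 + 2.0)*z = -4 + 2.0*(-0.1895 - 0.7868)
z^{k+1} = -0.496
Step 3: u-update.
u^{k+1} = -0.7868 - 0.1895 + 0.496 = -0.4802
Step 4: Primal residual = |-0.1895 + 0.496| = 0.3066


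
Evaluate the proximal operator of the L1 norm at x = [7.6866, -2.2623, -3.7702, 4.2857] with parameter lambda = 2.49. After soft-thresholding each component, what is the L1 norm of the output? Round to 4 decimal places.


Soft-thresholding with lambda = 2.49:
prox(7.6866) = sign(7.6866)*max(|7.6866| - 2.49, 0) = 5.1966
prox(-2.2623) = sign(-2.2623)*max(|-2.2623| - 2.49, 0) = 0.0
prox(-3.7702) = sign(-3.7702)*max(|-3.7702| - 2.49, 0) = -1.2802
prox(4.2857) = sign(4.2857)*max(|4.2857| - 2.49, 0) = 1.7957
prox(x) = [5.1966, 0.0, -1.2802, 1.7957]
||prox(x)||_1 = 5.1966 + 0.0 + 1.2802 + 1.7957 = 8.2725


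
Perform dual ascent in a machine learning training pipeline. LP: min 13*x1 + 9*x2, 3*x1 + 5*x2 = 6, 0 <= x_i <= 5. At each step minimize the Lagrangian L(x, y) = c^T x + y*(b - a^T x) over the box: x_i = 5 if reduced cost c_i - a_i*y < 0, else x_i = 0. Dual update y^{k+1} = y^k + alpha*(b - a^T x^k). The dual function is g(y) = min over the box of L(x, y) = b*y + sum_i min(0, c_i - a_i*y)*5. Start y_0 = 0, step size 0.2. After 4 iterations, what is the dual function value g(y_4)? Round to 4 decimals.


Dual ascent for LP: min 13*x1 + 9*x2, 3*x1 + 5*x2 = 6, 0 <= x_i <= 5
Step 1: y^k = 0.0, reduced costs: (13.0, 9.0)
  x^k = (0.0, 0.0), subgradient = b - a^T x = 6.0
  y^{k+1} = 0.0 + 0.2*6.0 = 1.2
Step 2: y^k = 1.2, reduced costs: (9.4, 3.0)
  x^k = (0.0, 0.0), subgradient = b - a^T x = 6.0
  y^{k+1} = 1.2 + 0.2*6.0 = 2.4
Step 3: y^k = 2.4, reduced costs: (5.8, -3.0)
  x^k = (0.0, 5.0), subgradient = b - a^T x = -19.0
  y^{k+1} = 2.4 + 0.2*-19.0 = -1.4
Step 4: y^k = -1.4, reduced costs: (17.2, 16.0)
  x^k = (0.0, 0.0), subgradient = b - a^T x = 6.0
  y^{k+1} = -1.4 + 0.2*6.0 = -0.2
Dual objective at y_4 = -0.2: reduced costs (13.6, 10.0), box minimizer x = (0.0, 0.0)
g(y_4) = b*y + (c1 - a1*y)*x1 + (c2 - a2*y)*x2 = 6*(-0.2) + 13.6*0.0 + 10.0*0.0 = -1.2 + 0.0 + 0.0 = -1.2


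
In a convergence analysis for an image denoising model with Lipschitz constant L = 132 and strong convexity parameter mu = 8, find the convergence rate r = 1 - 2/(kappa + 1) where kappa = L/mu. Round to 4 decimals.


Step 1: Compute the condition number.
kappa = L/mu = 132/8 = 16.5
Step 2: Compute the convergence rate.
r = 1 - 2/(kappa + 1) = 1 - 2*mu/(L + mu) = (L - mu)/(L + mu) = 124/140 = 0.8857


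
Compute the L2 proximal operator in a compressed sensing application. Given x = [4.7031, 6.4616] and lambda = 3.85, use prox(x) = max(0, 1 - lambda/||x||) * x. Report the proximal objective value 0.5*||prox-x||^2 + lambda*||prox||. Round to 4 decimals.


Step 1: Compute ||x||.
||x|| = 7.992
Step 2: Compute scaling factor.
scale = max(0, 1 - 3.85/7.992) = 0.5183
Step 3: prox(x) = [2.4375, 3.3488]
||prox(x)|| = 4.142
Step 4: Proximal objective.
0.5*||prox-x||^2 = 7.4113
lambda*||prox|| = 15.9467
Total = 23.3578


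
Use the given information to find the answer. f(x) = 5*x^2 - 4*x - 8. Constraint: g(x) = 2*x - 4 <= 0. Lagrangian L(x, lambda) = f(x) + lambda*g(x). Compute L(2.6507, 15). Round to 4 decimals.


Step 1: Evaluate f(x).
f(2.6507) = 5*2.6507^2 - 4*2.6507 - 8 = 16.5283
Step 2: Evaluate g(x).
g(2.6507) = 2*2.6507 - 4 = 1.3014
Step 3: Compute Lagrangian.
L = 16.5283 + 15*1.3014 = 36.0493


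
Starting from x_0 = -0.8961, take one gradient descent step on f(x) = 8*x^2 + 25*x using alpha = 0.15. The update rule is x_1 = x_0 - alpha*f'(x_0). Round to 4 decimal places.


We compute the gradient at x_0 and apply the update.
f'(x) = 16*x + 25
f'(-0.8961) = 16*-0.8961 + 25 = 10.6624
x_1 = -0.8961 - 0.15*10.6624 = -2.4955


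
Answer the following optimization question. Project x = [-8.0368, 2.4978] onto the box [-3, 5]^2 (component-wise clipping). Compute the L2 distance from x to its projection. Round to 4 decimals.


Project each component onto [-3, 5].
clip(-8.0368) = -3.0, clip(2.4978) = 2.4978
Projection = [-3.0, 2.4978]
Squared diffs: [25.3694, 0.0]
Distance = sqrt(25.3694) = 5.0368


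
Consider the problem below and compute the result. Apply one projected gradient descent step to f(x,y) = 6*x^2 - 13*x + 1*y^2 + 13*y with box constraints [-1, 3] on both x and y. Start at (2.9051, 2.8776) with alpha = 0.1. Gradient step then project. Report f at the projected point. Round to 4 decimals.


Step 1: Compute gradient at (2.9051, 2.8776).
grad_x = 2*6*2.9051 - 13 = 21.8612
grad_y = 2*1*2.8776 + 13 = 18.7552
Step 2: Gradient step.
x_raw = 2.9051 - 0.1*21.8612 = 0.719
y_raw = 2.8776 - 0.1*18.7552 = 1.0021
Step 3: Project onto [-1, 3].
x_proj = clip(0.719) = 0.719
y_proj = clip(1.0021) = 1.0021
Step 4: Evaluate f.
f(0.719, 1.0021) = 7.7861


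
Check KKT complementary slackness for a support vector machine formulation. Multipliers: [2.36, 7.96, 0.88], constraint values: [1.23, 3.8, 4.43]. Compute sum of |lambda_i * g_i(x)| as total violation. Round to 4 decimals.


KKT complementary slackness check:
lambda_1 * g_1 = 2.36 * 1.23 = 2.9028
lambda_2 * g_2 = 7.96 * 3.8 = 30.248
lambda_3 * g_3 = 0.88 * 4.43 = 3.8984
Total violation = 2.9028 + 30.248 + 3.8984 = 37.0492


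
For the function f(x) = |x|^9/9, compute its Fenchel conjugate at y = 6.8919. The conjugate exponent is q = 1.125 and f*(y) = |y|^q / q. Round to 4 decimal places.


The conjugate exponent q satisfies 1/p + 1/q = 1.
p = 9, so q = 9/(9 - 1) = 1.125
|y|^q = 6.8919^1.125 = 8.7727
f*(6.8919) = 8.7727 / 1.125 = 7.7979


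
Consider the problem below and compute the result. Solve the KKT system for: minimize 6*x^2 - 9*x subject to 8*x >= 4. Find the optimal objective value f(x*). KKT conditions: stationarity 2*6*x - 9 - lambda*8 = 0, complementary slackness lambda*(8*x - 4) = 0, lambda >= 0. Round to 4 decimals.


Step 1: Try lambda = 0 (constraint inactive).
Stationarity: 2*6*x - 9 = 0
x* = 9/(2*6) = 0.75
Check constraint: 8*0.75 = 6.0 >= 4 -- satisfied.
Step 2: Compute optimal value.
f(x*) = 6*0.75^2 - 9*0.75 = -3.375


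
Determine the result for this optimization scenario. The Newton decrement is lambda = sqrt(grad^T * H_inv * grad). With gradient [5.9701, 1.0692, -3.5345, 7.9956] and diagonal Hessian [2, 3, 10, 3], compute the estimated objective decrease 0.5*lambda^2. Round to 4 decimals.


Step 1: H is diagonal, so H^(-1) * g = [2.9851, 0.3564, -0.3535, 2.6652].
Step 2: g^T H^(-1) g = sum_i g_i^2 / H_ii
  = (5.9701)^2/2 + (1.0692)^2/3 + (-3.5345)^2/10 + (7.9956)^2/3
  = 17.821 + 0.3811 + 1.2493 + 21.3099 = 40.7613
Step 3: Objective decrease = 0.5 * g^T H^(-1) g = 20.3806


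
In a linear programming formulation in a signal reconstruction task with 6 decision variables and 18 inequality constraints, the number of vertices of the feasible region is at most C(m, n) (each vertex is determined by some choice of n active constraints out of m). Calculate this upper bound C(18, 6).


Each vertex corresponds to some choice of n active constraints out of m, so the number of vertices is at most C(m, n) = m! / (n!(m-n)!).
m = 18, n = 6
Numerator: 18 * 17 * 16 * 15 * 14 * 13
Denominator: 6! = 720
C(18, 6) = 18564


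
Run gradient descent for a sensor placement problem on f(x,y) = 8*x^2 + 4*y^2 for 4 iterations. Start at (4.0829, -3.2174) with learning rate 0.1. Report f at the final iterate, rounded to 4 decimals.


Gradient descent on f(x,y) = 8*x^2 + 4*y^2.
Starting point: (4.0829, -3.2174), alpha = 0.1
Step 1: grad_x = 2*8*4.0829 = 65.3264, grad_y = 2*4*-3.2174 = -25.7392
  x_1 = 4.0829 - 0.1*65.3264 = -2.4497
  y_1 = -3.2174 - 0.1*-25.7392 = -0.6435
Step 2: grad_x = 2*8*-2.4497 = -39.1958, grad_y = 2*4*-0.6435 = -5.1478
  x_2 = -2.4497 - 0.1*-39.1958 = 1.4698
  y_2 = -0.6435 - 0.1*-5.1478 = -0.1287
Step 3: grad_x = 2*8*1.4698 = 23.5175, grad_y = 2*4*-0.1287 = -1.0296
  x_3 = 1.4698 - 0.1*23.5175 = -0.8819
  y_3 = -0.1287 - 0.1*-1.0296 = -0.0257
Step 4: grad_x = 2*8*-0.8819 = -14.1105, grad_y = 2*4*-0.0257 = -0.2059
  x_4 = -0.8819 - 0.1*-14.1105 = 0.5291
  y_4 = -0.0257 - 0.1*-0.2059 = -0.0051
f(0.5291, -0.0051) = 8*0.5291^2 + 4*(-0.0051)^2 = 2.2401


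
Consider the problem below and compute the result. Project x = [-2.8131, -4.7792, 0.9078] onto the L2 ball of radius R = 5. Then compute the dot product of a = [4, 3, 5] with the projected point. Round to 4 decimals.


Step 1: Compute ||x|| (intermediates to 6 decimals).
||x|| = sqrt((-2.8131)^2 + (-4.7792)^2 + 0.9078^2) = 5.619465
Step 2: Project.
Since ||x|| > R, scale = R/||x|| = 5/5.619465 = 0.889764, proj(x) = scale * x
proj(x) = [-2.502995, -4.25236, 0.807728]
Step 3: Dot product.
a^T * proj(x) = 4*(-2.502995) + 3*(-4.25236) + 5*0.807728 = -18.7304


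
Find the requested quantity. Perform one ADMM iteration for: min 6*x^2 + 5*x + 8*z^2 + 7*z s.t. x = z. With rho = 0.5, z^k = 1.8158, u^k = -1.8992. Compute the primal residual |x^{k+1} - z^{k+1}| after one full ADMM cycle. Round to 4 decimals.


ADMM iteration with rho = 0.5, z^k = 1.8158, u^k = -1.8992
Step 1: x-update.
Minimize 6*x^2 + 5*x + (0.5/2)*(x - 1.8158 - 1.8992)^2
FOC: (2*6 + 0.5)*x = -5 + 0.5*(1.8158 + 1.8992)
x^{k+1} = -0.2514
Step 2: z-update.
Minimize 8*z^2 + 7*z + (0.5/2)*(-0.2514 - z - 1.8992)^2
FOC: (2*8 + 0.5)*z = -7 + 0.5*(-0.2514 - 1.8992)
z^{k+1} = -0.4894
Step 3: u-update.
u^{k+1} = -1.8992 - 0.2514 + 0.4894 = -1.6612
Step 4: Primal residual = |-0.2514 + 0.4894| = 0.238


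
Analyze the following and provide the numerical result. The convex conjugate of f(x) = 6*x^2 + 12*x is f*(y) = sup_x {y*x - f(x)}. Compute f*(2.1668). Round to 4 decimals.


f*(y) = sup_x {y*x - a*x^2 - b*x} = sup_x {(y-b)*x - a*x^2}
FOC: (y - b) - 2a*x = 0 => x* = (y - b)/(2a)
x* = (2.1668 - 12)/(2*6) = -0.8194
f*(2.1668) = (y-b)^2/(4a) = (2.1668 - 12)^2/(4*6)
= 96.6918/24 = 4.0288


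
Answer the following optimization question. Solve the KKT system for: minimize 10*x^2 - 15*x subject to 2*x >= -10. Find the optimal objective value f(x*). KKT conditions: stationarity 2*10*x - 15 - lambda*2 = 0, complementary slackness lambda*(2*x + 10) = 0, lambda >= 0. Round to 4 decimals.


Step 1: Try lambda = 0 (constraint inactive).
Stationarity: 2*10*x - 15 = 0
x* = 15/(2*10) = 0.75
Check constraint: 2*0.75 = 1.5 >= -10 -- satisfied.
Step 2: Compute optimal value.
f(x*) = 10*0.75^2 - 15*0.75 = -5.625


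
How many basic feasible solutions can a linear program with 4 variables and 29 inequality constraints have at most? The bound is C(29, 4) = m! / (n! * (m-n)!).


Each vertex corresponds to some choice of n active constraints out of m, so the number of vertices is at most C(m, n) = m! / (n!(m-n)!).
m = 29, n = 4
Numerator: 29 * 28 * 27 * 26
Denominator: 4! = 24
C(29, 4) = 23751


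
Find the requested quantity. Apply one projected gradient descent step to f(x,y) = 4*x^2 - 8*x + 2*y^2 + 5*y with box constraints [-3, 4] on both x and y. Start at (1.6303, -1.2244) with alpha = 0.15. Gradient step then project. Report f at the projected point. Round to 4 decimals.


Step 1: Compute gradient at (1.6303, -1.2244).
grad_x = 2*4*1.6303 - 8 = 5.0424
grad_y = 2*2*-1.2244 + 5 = 0.1024
Step 2: Gradient step.
x_raw = 1.6303 - 0.15*5.0424 = 0.8739
y_raw = -1.2244 - 0.15*0.1024 = -1.2398
Step 3: Project onto [-3, 4].
x_proj = clip(0.8739) = 0.8739
y_proj = clip(-1.2398) = -1.2398
Step 4: Evaluate f.
f(0.8739, -1.2398) = -7.0612
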